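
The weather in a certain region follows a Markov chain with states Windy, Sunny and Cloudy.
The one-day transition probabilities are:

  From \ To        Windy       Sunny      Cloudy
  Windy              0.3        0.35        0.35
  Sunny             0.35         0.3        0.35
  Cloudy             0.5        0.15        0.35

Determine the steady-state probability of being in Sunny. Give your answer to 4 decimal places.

Let the stationary distribution be π with π = πP and π_1 + π_2 + π_3 = 1.
π_1 = 0.3·π_1 + 0.35·π_2 + 0.5·π_3
π_2 = 0.35·π_1 + 0.3·π_2 + 0.15·π_3
Solving with the normalization constraint gives π = (0.3833, 0.2667, 0.3500).
So the stationary probability of Sunny is 0.2667.

0.2667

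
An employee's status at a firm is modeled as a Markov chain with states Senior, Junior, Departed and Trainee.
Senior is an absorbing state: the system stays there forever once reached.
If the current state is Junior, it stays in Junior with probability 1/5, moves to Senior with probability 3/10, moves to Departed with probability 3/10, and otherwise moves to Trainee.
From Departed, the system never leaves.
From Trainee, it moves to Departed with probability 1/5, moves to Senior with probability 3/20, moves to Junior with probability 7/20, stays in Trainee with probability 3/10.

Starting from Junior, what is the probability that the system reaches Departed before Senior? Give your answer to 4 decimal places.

Let h(s) be the probability of absorption at Departed starting from transient state s. Then h(Departed) = 1 and h(Senior) = 0. By first-step analysis:
h(Junior) = 0.3·0 + 0.2·h(Junior) + 0.3·1 + 0.2·h(Trainee)
h(Trainee) = 0.15·0 + 0.35·h(Junior) + 0.2·1 + 0.3·h(Trainee)
Solving: h(Junior) = 0.5102, h(Trainee) = 0.5408.
Starting from Junior, the probability is 0.5102.

0.5102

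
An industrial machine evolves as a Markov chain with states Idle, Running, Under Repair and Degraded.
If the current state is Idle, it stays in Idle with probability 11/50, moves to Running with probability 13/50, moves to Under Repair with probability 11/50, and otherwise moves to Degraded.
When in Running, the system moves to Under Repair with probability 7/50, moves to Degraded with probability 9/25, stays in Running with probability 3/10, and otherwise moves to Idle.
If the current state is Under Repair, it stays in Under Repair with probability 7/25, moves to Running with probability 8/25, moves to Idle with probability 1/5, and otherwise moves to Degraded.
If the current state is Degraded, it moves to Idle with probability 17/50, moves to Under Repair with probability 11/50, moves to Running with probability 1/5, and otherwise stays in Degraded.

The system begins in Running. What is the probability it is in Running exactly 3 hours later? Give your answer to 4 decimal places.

0.2657

Propagate the distribution vector 3 hours from Running.
After 0 hours: (0.0000, 1.0000, 0.0000, 0.0000)
After 1 hour: (0.2000, 0.3000, 0.1400, 0.3600)
After 2 hours: (0.2544, 0.2588, 0.2044, 0.2824)
After 3 hours: (0.2446, 0.2657, 0.2116, 0.2781)
P(in Running after 3 hours) = 0.2657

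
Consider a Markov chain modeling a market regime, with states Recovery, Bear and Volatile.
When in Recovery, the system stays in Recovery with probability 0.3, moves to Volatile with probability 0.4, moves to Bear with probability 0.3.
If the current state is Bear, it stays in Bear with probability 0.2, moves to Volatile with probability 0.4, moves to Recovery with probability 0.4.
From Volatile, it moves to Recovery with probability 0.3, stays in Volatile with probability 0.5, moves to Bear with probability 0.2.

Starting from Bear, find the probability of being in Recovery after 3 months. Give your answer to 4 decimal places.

Propagate the distribution vector 3 months from Bear.
After 0 months: (0.0000, 1.0000, 0.0000)
After 1 month: (0.4000, 0.2000, 0.4000)
After 2 months: (0.3200, 0.2400, 0.4400)
After 3 months: (0.3240, 0.2320, 0.4440)
P(in Recovery after 3 months) = 0.3240

0.3240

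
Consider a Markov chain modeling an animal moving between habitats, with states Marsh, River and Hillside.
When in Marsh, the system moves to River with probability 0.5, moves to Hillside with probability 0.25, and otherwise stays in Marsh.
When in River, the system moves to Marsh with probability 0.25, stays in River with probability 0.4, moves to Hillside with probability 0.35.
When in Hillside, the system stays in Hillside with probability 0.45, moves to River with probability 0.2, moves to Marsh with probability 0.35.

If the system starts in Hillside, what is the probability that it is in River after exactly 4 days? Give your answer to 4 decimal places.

0.3573

Propagate the distribution vector 4 days from Hillside.
After 0 days: (0.0000, 0.0000, 1.0000)
After 1 day: (0.3500, 0.2000, 0.4500)
After 2 days: (0.2950, 0.3450, 0.3600)
After 3 days: (0.2860, 0.3575, 0.3565)
After 4 days: (0.2857, 0.3573, 0.3571)
P(in River after 4 days) = 0.3573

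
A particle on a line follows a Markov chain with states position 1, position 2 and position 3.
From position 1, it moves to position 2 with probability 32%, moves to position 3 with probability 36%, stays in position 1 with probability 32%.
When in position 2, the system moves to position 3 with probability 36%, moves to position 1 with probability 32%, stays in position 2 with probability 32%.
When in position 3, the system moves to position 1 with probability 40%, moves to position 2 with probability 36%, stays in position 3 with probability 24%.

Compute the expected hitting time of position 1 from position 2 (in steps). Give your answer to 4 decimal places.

2.8926

Let t(s) be the expected number of steps to first reach position 1 from state s, with t(position 1) = 0. Conditioning on the first step:
t(position 2) = 1 + 0.32·t(position 2) + 0.36·t(position 3)
t(position 3) = 1 + 0.36·t(position 2) + 0.24·t(position 3)
Solving: t(position 2) = 2.8926, t(position 3) = 2.6860.
Expected steps from position 2 to position 1: 2.8926.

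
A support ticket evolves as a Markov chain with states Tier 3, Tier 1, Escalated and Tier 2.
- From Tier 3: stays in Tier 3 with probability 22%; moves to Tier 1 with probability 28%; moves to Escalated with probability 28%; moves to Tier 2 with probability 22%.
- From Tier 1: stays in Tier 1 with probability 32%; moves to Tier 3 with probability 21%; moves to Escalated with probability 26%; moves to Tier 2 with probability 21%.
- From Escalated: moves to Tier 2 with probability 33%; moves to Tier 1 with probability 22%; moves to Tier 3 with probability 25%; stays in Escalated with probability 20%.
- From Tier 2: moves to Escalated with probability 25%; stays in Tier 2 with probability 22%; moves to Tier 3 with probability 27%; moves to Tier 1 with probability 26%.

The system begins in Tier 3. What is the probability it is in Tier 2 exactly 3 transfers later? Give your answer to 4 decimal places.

0.2443

Propagate the distribution vector 3 transfers from Tier 3.
After 0 transfers: (1.0000, 0.0000, 0.0000, 0.0000)
After 1 transfer: (0.2200, 0.2800, 0.2800, 0.2200)
After 2 transfers: (0.2366, 0.2700, 0.2454, 0.2480)
After 3 transfers: (0.2371, 0.2711, 0.2475, 0.2443)
P(in Tier 2 after 3 transfers) = 0.2443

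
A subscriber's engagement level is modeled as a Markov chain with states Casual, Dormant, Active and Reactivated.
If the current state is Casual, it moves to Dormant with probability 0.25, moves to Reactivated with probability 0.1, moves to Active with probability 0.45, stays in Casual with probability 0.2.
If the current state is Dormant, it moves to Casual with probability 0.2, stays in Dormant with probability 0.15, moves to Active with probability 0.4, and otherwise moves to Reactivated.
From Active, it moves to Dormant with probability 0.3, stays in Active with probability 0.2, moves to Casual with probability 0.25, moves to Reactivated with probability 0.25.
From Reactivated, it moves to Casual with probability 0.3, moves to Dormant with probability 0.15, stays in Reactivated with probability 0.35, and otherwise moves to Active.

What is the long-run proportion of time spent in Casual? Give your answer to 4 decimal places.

Let the stationary distribution be π with π = πP and π_1 + π_2 + π_3 + π_4 = 1.
π_1 = 0.2·π_1 + 0.2·π_2 + 0.25·π_3 + 0.3·π_4
π_2 = 0.25·π_1 + 0.15·π_2 + 0.3·π_3 + 0.15·π_4
π_3 = 0.45·π_1 + 0.4·π_2 + 0.2·π_3 + 0.2·π_4
Solving with the normalization constraint gives π = (0.2390, 0.2194, 0.3036, 0.2379).
So the stationary probability of Casual is 0.2390.

0.2390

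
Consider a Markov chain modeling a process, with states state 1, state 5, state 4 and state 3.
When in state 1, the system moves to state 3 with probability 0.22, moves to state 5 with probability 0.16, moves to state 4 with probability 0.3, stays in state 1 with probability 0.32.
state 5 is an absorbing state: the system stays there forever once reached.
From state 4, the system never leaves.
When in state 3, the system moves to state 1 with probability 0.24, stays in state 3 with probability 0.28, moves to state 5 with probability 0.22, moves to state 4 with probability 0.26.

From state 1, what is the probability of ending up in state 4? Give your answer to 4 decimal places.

0.6255

Let h(s) be the probability of absorption at state 4 starting from transient state s. Then h(state 4) = 1 and h(state 5) = 0. By first-step analysis:
h(state 1) = 0.32·h(state 1) + 0.16·0 + 0.3·1 + 0.22·h(state 3)
h(state 3) = 0.24·h(state 1) + 0.22·0 + 0.26·1 + 0.28·h(state 3)
Solving: h(state 1) = 0.6255, h(state 3) = 0.5696.
Starting from state 1, the probability is 0.6255.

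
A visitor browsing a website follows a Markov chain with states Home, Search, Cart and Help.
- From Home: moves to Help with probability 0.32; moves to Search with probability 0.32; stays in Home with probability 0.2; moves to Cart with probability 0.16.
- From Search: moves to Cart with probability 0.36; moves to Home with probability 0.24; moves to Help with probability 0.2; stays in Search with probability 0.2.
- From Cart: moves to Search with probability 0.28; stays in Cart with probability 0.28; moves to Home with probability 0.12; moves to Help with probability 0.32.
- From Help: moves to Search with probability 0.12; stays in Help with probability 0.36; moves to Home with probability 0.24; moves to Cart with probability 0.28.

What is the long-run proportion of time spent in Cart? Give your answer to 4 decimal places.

0.2738

Let the stationary distribution be π with π = πP and π_1 + π_2 + π_3 + π_4 = 1.
π_1 = 0.2·π_1 + 0.24·π_2 + 0.12·π_3 + 0.24·π_4
π_2 = 0.32·π_1 + 0.2·π_2 + 0.28·π_3 + 0.12·π_4
π_3 = 0.16·π_1 + 0.36·π_2 + 0.28·π_3 + 0.28·π_4
Solving with the normalization constraint gives π = (0.1992, 0.2214, 0.2738, 0.3057).
So the stationary probability of Cart is 0.2738.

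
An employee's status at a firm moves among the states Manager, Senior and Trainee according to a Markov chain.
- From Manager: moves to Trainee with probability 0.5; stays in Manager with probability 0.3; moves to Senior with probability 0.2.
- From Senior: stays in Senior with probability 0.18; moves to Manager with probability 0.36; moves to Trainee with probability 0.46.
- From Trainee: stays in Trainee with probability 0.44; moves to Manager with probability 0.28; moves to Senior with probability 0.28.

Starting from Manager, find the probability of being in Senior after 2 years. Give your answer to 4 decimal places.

0.2360

Sum over the intermediate state after 1 year:
P = P(Manager→Manager)·P(Manager→Senior) + P(Manager→Senior)·P(Senior→Senior) + P(Manager→Trainee)·P(Trainee→Senior)
  = 0.3×0.2 + 0.2×0.18 + 0.5×0.28
  = 0.0600 + 0.0360 + 0.1400 = 0.2360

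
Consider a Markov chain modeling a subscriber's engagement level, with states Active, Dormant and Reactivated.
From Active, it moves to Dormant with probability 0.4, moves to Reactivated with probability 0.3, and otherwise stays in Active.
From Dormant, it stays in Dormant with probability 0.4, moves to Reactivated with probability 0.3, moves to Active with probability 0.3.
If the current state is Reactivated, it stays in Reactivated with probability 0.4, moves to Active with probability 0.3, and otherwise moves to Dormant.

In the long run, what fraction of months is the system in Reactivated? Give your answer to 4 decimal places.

0.3333

Let the stationary distribution be π with π = πP and π_1 + π_2 + π_3 = 1.
π_1 = 0.3·π_1 + 0.3·π_2 + 0.3·π_3
π_2 = 0.4·π_1 + 0.4·π_2 + 0.3·π_3
Solving with the normalization constraint gives π = (0.3000, 0.3667, 0.3333).
So the stationary probability of Reactivated is 0.3333.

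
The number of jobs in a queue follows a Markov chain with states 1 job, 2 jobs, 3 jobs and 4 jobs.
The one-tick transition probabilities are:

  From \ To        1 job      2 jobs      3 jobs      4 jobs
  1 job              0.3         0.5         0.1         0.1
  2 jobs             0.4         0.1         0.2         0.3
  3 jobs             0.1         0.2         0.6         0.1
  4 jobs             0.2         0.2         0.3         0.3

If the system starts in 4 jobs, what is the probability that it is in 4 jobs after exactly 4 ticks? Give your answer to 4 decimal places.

Propagate the distribution vector 4 ticks from 4 jobs.
After 0 ticks: (0.0000, 0.0000, 0.0000, 1.0000)
After 1 tick: (0.2000, 0.2000, 0.3000, 0.3000)
After 2 ticks: (0.2300, 0.2400, 0.3300, 0.2000)
After 3 ticks: (0.2380, 0.2450, 0.3290, 0.1880)
After 4 ticks: (0.2399, 0.2469, 0.3266, 0.1866)
P(in 4 jobs after 4 ticks) = 0.1866

0.1866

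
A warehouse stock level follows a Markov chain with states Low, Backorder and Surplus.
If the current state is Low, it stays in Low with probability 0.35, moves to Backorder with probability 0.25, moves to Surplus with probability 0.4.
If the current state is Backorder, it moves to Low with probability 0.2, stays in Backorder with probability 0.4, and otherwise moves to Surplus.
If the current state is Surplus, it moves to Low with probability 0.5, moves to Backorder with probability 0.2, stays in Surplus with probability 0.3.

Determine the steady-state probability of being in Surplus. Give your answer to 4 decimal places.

Let the stationary distribution be π with π = πP and π_1 + π_2 + π_3 = 1.
π_1 = 0.35·π_1 + 0.2·π_2 + 0.5·π_3
π_2 = 0.25·π_1 + 0.4·π_2 + 0.2·π_3
Solving with the normalization constraint gives π = (0.3636, 0.2727, 0.3636).
So the stationary probability of Surplus is 0.3636.

0.3636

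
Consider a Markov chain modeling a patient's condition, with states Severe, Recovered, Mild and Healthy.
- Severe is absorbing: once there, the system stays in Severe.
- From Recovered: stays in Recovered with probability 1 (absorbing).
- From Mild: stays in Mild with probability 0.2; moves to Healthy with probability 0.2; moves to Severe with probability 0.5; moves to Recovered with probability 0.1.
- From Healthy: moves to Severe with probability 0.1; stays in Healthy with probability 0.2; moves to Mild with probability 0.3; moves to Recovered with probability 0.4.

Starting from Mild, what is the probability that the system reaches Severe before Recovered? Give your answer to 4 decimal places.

Let h(s) be the probability of absorption at Severe starting from transient state s. Then h(Severe) = 1 and h(Recovered) = 0. By first-step analysis:
h(Mild) = 0.5·1 + 0.1·0 + 0.2·h(Mild) + 0.2·h(Healthy)
h(Healthy) = 0.1·1 + 0.4·0 + 0.3·h(Mild) + 0.2·h(Healthy)
Solving: h(Mild) = 0.7241, h(Healthy) = 0.3966.
Starting from Mild, the probability is 0.7241.

0.7241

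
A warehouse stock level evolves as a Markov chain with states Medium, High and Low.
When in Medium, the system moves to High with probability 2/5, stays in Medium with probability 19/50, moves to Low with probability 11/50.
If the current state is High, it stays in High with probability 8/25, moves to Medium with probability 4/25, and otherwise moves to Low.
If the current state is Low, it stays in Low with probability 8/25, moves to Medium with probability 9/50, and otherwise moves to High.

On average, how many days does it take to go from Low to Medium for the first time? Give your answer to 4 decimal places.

Let t(s) be the expected number of days to first reach Medium from state s, with t(Medium) = 0. Conditioning on the first day:
t(High) = 1 + 0.32·t(High) + 0.52·t(Low)
t(Low) = 1 + 0.5·t(High) + 0.32·t(Low)
Solving: t(High) = 5.9289, t(Low) = 5.8300.
Expected days from Low to Medium: 5.8300.

5.8300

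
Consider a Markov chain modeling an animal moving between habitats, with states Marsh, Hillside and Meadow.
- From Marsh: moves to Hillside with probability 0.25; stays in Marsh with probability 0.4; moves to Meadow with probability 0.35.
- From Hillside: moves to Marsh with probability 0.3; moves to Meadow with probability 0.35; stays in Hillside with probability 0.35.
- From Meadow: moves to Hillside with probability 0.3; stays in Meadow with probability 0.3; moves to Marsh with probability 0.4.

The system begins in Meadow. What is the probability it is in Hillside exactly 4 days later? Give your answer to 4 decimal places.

0.2963

Propagate the distribution vector 4 days from Meadow.
After 0 days: (0.0000, 0.0000, 1.0000)
After 1 day: (0.4000, 0.3000, 0.3000)
After 2 days: (0.3700, 0.2950, 0.3350)
After 3 days: (0.3705, 0.2963, 0.3333)
After 4 days: (0.3704, 0.2963, 0.3333)
P(in Hillside after 4 days) = 0.2963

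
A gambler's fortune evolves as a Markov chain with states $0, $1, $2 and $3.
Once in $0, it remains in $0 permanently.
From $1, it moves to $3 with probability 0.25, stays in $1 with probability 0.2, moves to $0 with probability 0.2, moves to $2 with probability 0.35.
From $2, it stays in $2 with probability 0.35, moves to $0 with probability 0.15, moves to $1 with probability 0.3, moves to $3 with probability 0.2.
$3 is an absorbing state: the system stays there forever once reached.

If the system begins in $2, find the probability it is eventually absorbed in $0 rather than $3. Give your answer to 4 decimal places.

0.4337

Let h(s) be the probability of absorption at $0 starting from transient state s. Then h($0) = 1 and h($3) = 0. By first-step analysis:
h($1) = 0.2·1 + 0.2·h($1) + 0.35·h($2) + 0.25·0
h($2) = 0.15·1 + 0.3·h($1) + 0.35·h($2) + 0.2·0
Solving: h($1) = 0.4398, h($2) = 0.4337.
Starting from $2, the probability is 0.4337.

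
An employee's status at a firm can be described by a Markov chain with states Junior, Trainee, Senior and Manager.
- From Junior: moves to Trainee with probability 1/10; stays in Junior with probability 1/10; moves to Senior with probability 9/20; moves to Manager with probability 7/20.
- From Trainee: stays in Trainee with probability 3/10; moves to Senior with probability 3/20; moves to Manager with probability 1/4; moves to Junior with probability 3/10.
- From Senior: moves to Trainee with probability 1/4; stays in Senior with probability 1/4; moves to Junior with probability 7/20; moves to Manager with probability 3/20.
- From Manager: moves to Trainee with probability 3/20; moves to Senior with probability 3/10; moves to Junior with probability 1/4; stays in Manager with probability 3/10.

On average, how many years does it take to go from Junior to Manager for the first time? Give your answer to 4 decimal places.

3.7640

Let t(s) be the expected number of years to first reach Manager from state s, with t(Manager) = 0. Conditioning on the first year:
t(Junior) = 1 + 0.1·t(Junior) + 0.1·t(Trainee) + 0.45·t(Senior)
t(Trainee) = 1 + 0.3·t(Junior) + 0.3·t(Trainee) + 0.15·t(Senior)
t(Senior) = 1 + 0.35·t(Junior) + 0.25·t(Trainee) + 0.25·t(Senior)
Solving: t(Junior) = 3.7640, t(Trainee) = 3.9888, t(Senior) = 4.4195.
Expected years from Junior to Manager: 3.7640.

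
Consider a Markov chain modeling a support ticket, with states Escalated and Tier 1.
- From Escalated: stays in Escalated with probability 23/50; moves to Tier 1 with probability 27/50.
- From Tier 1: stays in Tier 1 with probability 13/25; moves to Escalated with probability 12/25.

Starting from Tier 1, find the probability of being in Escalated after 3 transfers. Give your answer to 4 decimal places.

0.4706

Propagate the distribution vector 3 transfers from Tier 1.
After 0 transfers: (0.0000, 1.0000)
After 1 transfer: (0.4800, 0.5200)
After 2 transfers: (0.4704, 0.5296)
After 3 transfers: (0.4706, 0.5294)
P(in Escalated after 3 transfers) = 0.4706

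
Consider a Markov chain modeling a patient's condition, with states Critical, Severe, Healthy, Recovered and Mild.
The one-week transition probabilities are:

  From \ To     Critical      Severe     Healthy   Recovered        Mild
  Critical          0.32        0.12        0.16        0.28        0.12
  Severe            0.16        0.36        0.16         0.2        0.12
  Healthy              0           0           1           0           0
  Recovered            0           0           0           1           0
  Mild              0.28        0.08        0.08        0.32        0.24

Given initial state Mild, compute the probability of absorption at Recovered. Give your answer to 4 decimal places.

Let h(s) be the probability of absorption at Recovered starting from transient state s. Then h(Recovered) = 1 and h(Healthy) = 0. By first-step analysis:
h(Critical) = 0.32·h(Critical) + 0.12·h(Severe) + 0.16·0 + 0.28·1 + 0.12·h(Mild)
h(Severe) = 0.16·h(Critical) + 0.36·h(Severe) + 0.16·0 + 0.2·1 + 0.12·h(Mild)
h(Mild) = 0.28·h(Critical) + 0.08·h(Severe) + 0.08·0 + 0.32·1 + 0.24·h(Mild)
Solving: h(Critical) = 0.6471, h(Severe) = 0.6100, h(Mild) = 0.7237.
Starting from Mild, the probability is 0.7237.

0.7237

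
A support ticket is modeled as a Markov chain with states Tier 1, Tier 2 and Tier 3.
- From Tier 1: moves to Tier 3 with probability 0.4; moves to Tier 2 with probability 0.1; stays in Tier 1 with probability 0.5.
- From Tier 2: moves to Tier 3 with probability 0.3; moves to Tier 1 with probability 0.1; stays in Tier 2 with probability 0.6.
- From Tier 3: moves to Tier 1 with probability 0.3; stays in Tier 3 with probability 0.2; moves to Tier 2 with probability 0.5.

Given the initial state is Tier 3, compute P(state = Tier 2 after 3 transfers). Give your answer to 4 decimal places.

Propagate the distribution vector 3 transfers from Tier 3.
After 0 transfers: (0.0000, 0.0000, 1.0000)
After 1 transfer: (0.3000, 0.5000, 0.2000)
After 2 transfers: (0.2600, 0.4300, 0.3100)
After 3 transfers: (0.2660, 0.4390, 0.2950)
P(in Tier 2 after 3 transfers) = 0.4390

0.4390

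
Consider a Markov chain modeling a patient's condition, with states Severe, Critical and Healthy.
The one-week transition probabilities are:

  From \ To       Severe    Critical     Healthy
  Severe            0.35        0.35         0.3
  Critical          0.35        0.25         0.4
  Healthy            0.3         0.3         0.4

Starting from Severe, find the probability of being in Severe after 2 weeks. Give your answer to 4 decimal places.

Sum over the intermediate state after 1 week:
P = P(Severe→Severe)·P(Severe→Severe) + P(Severe→Critical)·P(Critical→Severe) + P(Severe→Healthy)·P(Healthy→Severe)
  = 0.35×0.35 + 0.35×0.35 + 0.3×0.3
  = 0.1225 + 0.1225 + 0.0900 = 0.3350

0.3350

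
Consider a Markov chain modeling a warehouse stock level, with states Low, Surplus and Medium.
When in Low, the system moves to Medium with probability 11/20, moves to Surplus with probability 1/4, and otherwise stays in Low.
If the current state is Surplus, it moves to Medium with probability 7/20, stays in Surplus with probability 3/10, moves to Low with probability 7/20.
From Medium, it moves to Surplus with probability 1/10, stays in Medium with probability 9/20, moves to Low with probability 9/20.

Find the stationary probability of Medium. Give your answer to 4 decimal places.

Let the stationary distribution be π with π = πP and π_1 + π_2 + π_3 = 1.
π_1 = 0.2·π_1 + 0.35·π_2 + 0.45·π_3
π_2 = 0.25·π_1 + 0.3·π_2 + 0.1·π_3
Solving with the normalization constraint gives π = (0.3448, 0.1897, 0.4655).
So the stationary probability of Medium is 0.4655.

0.4655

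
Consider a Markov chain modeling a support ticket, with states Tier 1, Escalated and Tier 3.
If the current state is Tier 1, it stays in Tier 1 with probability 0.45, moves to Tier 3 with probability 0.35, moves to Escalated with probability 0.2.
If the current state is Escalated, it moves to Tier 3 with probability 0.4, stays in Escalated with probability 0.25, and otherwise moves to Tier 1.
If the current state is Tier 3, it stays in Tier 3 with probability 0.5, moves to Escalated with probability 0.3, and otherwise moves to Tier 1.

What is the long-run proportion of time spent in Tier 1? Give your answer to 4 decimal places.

Let the stationary distribution be π with π = πP and π_1 + π_2 + π_3 = 1.
π_1 = 0.45·π_1 + 0.35·π_2 + 0.2·π_3
π_2 = 0.2·π_1 + 0.25·π_2 + 0.3·π_3
Solving with the normalization constraint gives π = (0.3178, 0.2555, 0.4268).
So the stationary probability of Tier 1 is 0.3178.

0.3178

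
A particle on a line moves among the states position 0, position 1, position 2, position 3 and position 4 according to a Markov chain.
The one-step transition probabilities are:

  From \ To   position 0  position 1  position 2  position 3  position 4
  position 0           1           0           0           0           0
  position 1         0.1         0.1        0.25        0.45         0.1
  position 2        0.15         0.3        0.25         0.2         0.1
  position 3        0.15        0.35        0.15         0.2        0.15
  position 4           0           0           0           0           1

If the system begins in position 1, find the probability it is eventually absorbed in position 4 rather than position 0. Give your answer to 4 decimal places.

Let h(s) be the probability of absorption at position 4 starting from transient state s. Then h(position 4) = 1 and h(position 0) = 0. By first-step analysis:
h(position 1) = 0.1·0 + 0.1·h(position 1) + 0.25·h(position 2) + 0.45·h(position 3) + 0.1·1
h(position 2) = 0.15·0 + 0.3·h(position 1) + 0.25·h(position 2) + 0.2·h(position 3) + 0.1·1
h(position 3) = 0.15·0 + 0.35·h(position 1) + 0.15·h(position 2) + 0.2·h(position 3) + 0.15·1
Solving: h(position 1) = 0.4775, h(position 2) = 0.4527, h(position 3) = 0.4813.
Starting from position 1, the probability is 0.4775.

0.4775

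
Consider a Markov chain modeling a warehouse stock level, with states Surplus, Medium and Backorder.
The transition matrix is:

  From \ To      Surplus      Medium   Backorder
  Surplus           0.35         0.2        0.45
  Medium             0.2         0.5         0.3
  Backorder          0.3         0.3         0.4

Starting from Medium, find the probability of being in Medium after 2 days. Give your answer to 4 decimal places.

Sum over the intermediate state after 1 day:
P = P(Medium→Surplus)·P(Surplus→Medium) + P(Medium→Medium)·P(Medium→Medium) + P(Medium→Backorder)·P(Backorder→Medium)
  = 0.2×0.2 + 0.5×0.5 + 0.3×0.3
  = 0.0400 + 0.2500 + 0.0900 = 0.3800

0.3800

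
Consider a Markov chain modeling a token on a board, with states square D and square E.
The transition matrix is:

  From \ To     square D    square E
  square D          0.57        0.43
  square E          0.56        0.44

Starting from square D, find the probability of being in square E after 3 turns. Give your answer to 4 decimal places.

0.4343

Propagate the distribution vector 3 turns from square D.
After 0 turns: (1.0000, 0.0000)
After 1 turn: (0.5700, 0.4300)
After 2 turns: (0.5657, 0.4343)
After 3 turns: (0.5657, 0.4343)
P(in square E after 3 turns) = 0.4343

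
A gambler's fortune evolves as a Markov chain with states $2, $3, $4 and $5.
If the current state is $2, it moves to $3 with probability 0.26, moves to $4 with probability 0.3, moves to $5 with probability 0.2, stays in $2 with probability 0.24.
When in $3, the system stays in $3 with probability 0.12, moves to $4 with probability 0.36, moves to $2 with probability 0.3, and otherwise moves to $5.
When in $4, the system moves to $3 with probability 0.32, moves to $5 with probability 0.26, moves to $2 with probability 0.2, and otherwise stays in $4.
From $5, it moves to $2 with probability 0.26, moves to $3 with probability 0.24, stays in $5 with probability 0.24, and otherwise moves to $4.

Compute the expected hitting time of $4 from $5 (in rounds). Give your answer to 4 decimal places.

Let t(s) be the expected number of rounds to first reach $4 from state s, with t($4) = 0. Conditioning on the first round:
t($2) = 1 + 0.24·t($2) + 0.26·t($3) + 0.2·t($5)
t($3) = 1 + 0.3·t($2) + 0.12·t($3) + 0.22·t($5)
t($5) = 1 + 0.26·t($2) + 0.24·t($3) + 0.24·t($5)
Solving: t($2) = 3.2793, t($3) = 3.1092, t($5) = 3.4195.
Expected rounds from $5 to $4: 3.4195.

3.4195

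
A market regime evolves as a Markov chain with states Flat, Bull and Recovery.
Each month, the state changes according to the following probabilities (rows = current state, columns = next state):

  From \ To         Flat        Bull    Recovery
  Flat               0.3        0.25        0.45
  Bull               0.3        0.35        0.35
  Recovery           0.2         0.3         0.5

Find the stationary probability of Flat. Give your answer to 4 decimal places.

Let the stationary distribution be π with π = πP and π_1 + π_2 + π_3 = 1.
π_1 = 0.3·π_1 + 0.3·π_2 + 0.2·π_3
π_2 = 0.25·π_1 + 0.35·π_2 + 0.3·π_3
Solving with the normalization constraint gives π = (0.2558, 0.3023, 0.4419).
So the stationary probability of Flat is 0.2558.

0.2558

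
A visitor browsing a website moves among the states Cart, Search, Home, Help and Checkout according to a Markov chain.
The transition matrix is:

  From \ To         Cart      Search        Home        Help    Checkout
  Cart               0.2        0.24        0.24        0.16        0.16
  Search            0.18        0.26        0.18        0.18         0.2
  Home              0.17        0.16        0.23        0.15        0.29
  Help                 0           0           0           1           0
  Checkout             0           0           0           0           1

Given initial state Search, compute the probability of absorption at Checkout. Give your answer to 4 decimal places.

Let h(s) be the probability of absorption at Checkout starting from transient state s. Then h(Checkout) = 1 and h(Help) = 0. By first-step analysis:
h(Cart) = 0.2·h(Cart) + 0.24·h(Search) + 0.24·h(Home) + 0.16·0 + 0.16·1
h(Search) = 0.18·h(Cart) + 0.26·h(Search) + 0.18·h(Home) + 0.18·0 + 0.2·1
h(Home) = 0.17·h(Cart) + 0.16·h(Search) + 0.23·h(Home) + 0.15·0 + 0.29·1
Solving: h(Cart) = 0.5498, h(Search) = 0.5531, h(Home) = 0.6129.
Starting from Search, the probability is 0.5531.

0.5531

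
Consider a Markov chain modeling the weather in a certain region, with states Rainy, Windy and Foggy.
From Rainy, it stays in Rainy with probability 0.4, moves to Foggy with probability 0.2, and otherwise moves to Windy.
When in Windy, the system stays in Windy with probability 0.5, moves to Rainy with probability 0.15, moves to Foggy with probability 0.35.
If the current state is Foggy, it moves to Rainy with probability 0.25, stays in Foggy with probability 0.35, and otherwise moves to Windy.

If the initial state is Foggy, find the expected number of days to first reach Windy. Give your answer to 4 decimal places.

Let t(s) be the expected number of days to first reach Windy from state s, with t(Windy) = 0. Conditioning on the first day:
t(Rainy) = 1 + 0.4·t(Rainy) + 0.2·t(Foggy)
t(Foggy) = 1 + 0.25·t(Rainy) + 0.35·t(Foggy)
Solving: t(Rainy) = 2.5000, t(Foggy) = 2.5000.
Expected days from Foggy to Windy: 2.5000.

2.5000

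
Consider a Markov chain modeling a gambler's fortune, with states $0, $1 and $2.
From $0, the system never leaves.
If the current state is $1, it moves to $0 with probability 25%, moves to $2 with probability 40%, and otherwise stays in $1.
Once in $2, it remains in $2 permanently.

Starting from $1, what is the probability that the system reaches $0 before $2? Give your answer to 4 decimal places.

0.3846

Let h(s) be the probability of absorption at $0 starting from transient state s. Then h($0) = 1 and h($2) = 0. By first-step analysis:
h($1) = 0.25·1 + 0.35·h($1) + 0.4·0
Solving: h($1) = 0.3846.
Starting from $1, the probability is 0.3846.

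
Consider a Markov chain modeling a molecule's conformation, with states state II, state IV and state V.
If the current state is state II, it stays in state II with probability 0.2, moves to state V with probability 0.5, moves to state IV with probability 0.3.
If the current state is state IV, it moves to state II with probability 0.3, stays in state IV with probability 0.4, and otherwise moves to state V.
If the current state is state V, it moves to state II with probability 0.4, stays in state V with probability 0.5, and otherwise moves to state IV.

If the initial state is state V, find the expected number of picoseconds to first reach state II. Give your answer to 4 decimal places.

2.5926

Let t(s) be the expected number of picoseconds to first reach state II from state s, with t(state II) = 0. Conditioning on the first picosecond:
t(state IV) = 1 + 0.4·t(state IV) + 0.3·t(state V)
t(state V) = 1 + 0.1·t(state IV) + 0.5·t(state V)
Solving: t(state IV) = 2.9630, t(state V) = 2.5926.
Expected picoseconds from state V to state II: 2.5926.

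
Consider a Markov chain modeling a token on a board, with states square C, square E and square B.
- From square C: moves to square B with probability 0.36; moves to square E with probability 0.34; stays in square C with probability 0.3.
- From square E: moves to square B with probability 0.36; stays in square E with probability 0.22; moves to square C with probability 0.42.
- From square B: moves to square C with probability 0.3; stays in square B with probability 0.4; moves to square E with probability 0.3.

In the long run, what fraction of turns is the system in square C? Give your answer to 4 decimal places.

Let the stationary distribution be π with π = πP and π_1 + π_2 + π_3 = 1.
π_1 = 0.3·π_1 + 0.42·π_2 + 0.3·π_3
π_2 = 0.34·π_1 + 0.22·π_2 + 0.3·π_3
Solving with the normalization constraint gives π = (0.3348, 0.2902, 0.3750).
So the stationary probability of square C is 0.3348.

0.3348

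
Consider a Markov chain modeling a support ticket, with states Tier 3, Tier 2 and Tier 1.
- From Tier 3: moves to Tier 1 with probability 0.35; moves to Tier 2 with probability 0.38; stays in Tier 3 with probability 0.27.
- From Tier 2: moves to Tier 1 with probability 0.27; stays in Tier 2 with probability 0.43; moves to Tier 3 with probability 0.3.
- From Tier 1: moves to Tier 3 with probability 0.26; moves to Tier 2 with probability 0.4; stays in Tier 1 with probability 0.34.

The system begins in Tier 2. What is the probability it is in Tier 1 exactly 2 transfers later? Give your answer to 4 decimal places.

Sum over the intermediate state after 1 transfer:
P = P(Tier 2→Tier 3)·P(Tier 3→Tier 1) + P(Tier 2→Tier 2)·P(Tier 2→Tier 1) + P(Tier 2→Tier 1)·P(Tier 1→Tier 1)
  = 0.3×0.35 + 0.43×0.27 + 0.27×0.34
  = 0.1050 + 0.1161 + 0.0918 = 0.3129

0.3129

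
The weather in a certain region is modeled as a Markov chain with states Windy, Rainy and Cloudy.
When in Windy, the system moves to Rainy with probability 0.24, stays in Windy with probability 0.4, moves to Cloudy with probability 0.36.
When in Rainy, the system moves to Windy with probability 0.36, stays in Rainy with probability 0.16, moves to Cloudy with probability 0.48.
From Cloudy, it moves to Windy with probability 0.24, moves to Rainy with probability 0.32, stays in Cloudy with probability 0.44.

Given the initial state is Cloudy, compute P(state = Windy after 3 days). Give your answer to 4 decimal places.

0.3206

Propagate the distribution vector 3 days from Cloudy.
After 0 days: (0.0000, 0.0000, 1.0000)
After 1 day: (0.2400, 0.3200, 0.4400)
After 2 days: (0.3168, 0.2496, 0.4336)
After 3 days: (0.3206, 0.2547, 0.4246)
P(in Windy after 3 days) = 0.3206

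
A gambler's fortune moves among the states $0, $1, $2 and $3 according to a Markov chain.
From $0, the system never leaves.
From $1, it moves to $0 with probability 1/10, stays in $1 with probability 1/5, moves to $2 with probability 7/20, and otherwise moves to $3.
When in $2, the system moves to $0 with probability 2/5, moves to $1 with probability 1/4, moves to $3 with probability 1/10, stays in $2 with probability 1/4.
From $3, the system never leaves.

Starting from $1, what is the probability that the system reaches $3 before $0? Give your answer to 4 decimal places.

Let h(s) be the probability of absorption at $3 starting from transient state s. Then h($3) = 1 and h($0) = 0. By first-step analysis:
h($1) = 0.1·0 + 0.2·h($1) + 0.35·h($2) + 0.35·1
h($2) = 0.4·0 + 0.25·h($1) + 0.25·h($2) + 0.1·1
Solving: h($1) = 0.5805, h($2) = 0.3268.
Starting from $1, the probability is 0.5805.

0.5805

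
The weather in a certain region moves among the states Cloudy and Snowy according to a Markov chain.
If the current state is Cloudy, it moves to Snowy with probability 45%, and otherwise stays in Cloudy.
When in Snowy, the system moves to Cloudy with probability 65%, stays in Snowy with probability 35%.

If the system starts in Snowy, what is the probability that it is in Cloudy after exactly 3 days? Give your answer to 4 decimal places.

0.5915

Propagate the distribution vector 3 days from Snowy.
After 0 days: (0.0000, 1.0000)
After 1 day: (0.6500, 0.3500)
After 2 days: (0.5850, 0.4150)
After 3 days: (0.5915, 0.4085)
P(in Cloudy after 3 days) = 0.5915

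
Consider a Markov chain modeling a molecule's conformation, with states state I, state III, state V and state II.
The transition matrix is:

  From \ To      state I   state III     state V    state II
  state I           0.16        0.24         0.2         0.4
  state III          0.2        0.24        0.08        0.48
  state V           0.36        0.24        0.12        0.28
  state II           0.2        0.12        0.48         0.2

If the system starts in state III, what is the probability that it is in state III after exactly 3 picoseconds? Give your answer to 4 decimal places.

Propagate the distribution vector 3 picoseconds from state III.
After 0 picoseconds: (0.0000, 1.0000, 0.0000, 0.0000)
After 1 picosecond: (0.2000, 0.2400, 0.0800, 0.4800)
After 2 picoseconds: (0.2048, 0.1824, 0.2992, 0.3136)
After 3 picoseconds: (0.2397, 0.2024, 0.2420, 0.3160)
P(in state III after 3 picoseconds) = 0.2024

0.2024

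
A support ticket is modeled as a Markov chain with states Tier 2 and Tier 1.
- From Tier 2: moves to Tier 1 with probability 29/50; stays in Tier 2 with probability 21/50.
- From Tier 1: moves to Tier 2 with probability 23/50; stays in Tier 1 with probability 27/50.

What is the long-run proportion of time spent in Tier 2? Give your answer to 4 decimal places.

0.4423

Let the stationary distribution be π with π = πP and π_1 + π_2 = 1.
π_1 = 0.42·π_1 + 0.46·π_2
Solving with the normalization constraint gives π = (0.4423, 0.5577).
So the stationary probability of Tier 2 is 0.4423.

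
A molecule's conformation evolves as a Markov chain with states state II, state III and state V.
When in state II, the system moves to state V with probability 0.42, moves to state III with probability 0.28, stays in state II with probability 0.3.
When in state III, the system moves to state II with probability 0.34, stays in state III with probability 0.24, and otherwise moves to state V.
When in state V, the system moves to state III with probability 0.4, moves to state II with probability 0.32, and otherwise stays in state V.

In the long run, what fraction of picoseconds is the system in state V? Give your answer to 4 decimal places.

Let the stationary distribution be π with π = πP and π_1 + π_2 + π_3 = 1.
π_1 = 0.3·π_1 + 0.34·π_2 + 0.32·π_3
π_2 = 0.28·π_1 + 0.24·π_2 + 0.4·π_3
Solving with the normalization constraint gives π = (0.3198, 0.3117, 0.3684).
So the stationary probability of state V is 0.3684.

0.3684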